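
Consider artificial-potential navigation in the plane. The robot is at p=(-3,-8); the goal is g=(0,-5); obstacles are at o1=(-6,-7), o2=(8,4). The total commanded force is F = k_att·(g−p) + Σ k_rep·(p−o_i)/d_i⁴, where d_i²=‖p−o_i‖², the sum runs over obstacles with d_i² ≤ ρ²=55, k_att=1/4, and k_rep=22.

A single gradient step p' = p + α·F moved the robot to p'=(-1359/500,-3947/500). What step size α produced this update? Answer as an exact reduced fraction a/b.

F_att = 1/4·(g−p) = 1/4·(3,3) = (0.7500,0.7500)
o1: d²=10 ≤ ρ²=55; F_rep = 22·(3,-1)/10² = (0.6600,-0.2200)
o2: d²=265 > ρ²=55 → inactive
F = F_att + ΣF_rep = (1.4100,0.5300)
Δp = p'−p = (0.2820,0.1060); α = Δx/Fx = (141/500) / (141/100) = 1/5
check: Δy/Fy = (53/500) / (53/100) = 1/5 ✓

α = 1/5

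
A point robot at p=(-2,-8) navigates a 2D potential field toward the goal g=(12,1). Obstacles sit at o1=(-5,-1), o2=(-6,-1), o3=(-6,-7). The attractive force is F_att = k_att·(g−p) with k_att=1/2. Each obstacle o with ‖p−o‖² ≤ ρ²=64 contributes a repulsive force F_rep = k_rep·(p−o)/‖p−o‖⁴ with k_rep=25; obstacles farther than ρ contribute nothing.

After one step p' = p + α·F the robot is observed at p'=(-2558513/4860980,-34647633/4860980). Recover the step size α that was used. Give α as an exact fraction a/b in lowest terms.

F_att = 1/2·(g−p) = 1/2·(14,9) = (7.0000,4.5000)
o1: d²=58 ≤ ρ²=64; F_rep = 25·(3,-7)/58² = (0.0223,-0.0520)
o2: d²=65 > ρ²=64 → inactive
o3: d²=17 ≤ ρ²=64; F_rep = 25·(4,-1)/17² = (0.3460,-0.0865)
F = F_att + ΣF_rep = (7.3683,4.3615)
Δp = p'−p = (1.4737,0.8723); α = Δx/Fx = (7163447/4860980) / (7163447/972196) = 1/5
check: Δy/Fy = (4240207/4860980) / (4240207/972196) = 1/5 ✓

α = 1/5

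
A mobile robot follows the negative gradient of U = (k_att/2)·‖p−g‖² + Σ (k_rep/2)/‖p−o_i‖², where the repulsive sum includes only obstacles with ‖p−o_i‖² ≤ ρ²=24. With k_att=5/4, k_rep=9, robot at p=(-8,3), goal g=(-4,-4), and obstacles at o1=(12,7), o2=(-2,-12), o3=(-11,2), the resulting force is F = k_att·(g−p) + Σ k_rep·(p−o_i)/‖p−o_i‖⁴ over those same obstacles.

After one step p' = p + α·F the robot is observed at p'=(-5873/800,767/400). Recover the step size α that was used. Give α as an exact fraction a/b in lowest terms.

F_att = 5/4·(g−p) = 5/4·(4,-7) = (5.0000,-8.7500)
o1: d²=416 > ρ²=24 → inactive
o2: d²=261 > ρ²=24 → inactive
o3: d²=10 ≤ ρ²=24; F_rep = 9·(3,1)/10² = (0.2700,0.0900)
F = F_att + ΣF_rep = (5.2700,-8.6600)
Δp = p'−p = (0.6587,-1.0825); α = Δx/Fx = (527/800) / (527/100) = 1/8
check: Δy/Fy = (-433/400) / (-433/50) = 1/8 ✓

α = 1/8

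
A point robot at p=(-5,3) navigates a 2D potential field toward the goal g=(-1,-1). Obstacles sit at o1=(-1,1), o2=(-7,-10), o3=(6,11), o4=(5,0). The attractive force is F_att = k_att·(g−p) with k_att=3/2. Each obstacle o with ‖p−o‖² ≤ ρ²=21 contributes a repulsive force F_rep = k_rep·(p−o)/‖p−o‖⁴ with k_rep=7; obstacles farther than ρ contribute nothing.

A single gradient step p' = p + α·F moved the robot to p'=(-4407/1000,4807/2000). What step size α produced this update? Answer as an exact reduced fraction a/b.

α = 1/10

F_att = 3/2·(g−p) = 3/2·(4,-4) = (6.0000,-6.0000)
o1: d²=20 ≤ ρ²=21; F_rep = 7·(-4,2)/20² = (-0.0700,0.0350)
o2: d²=173 > ρ²=21 → inactive
o3: d²=185 > ρ²=21 → inactive
o4: d²=109 > ρ²=21 → inactive
F = F_att + ΣF_rep = (5.9300,-5.9650)
Δp = p'−p = (0.5930,-0.5965); α = Δx/Fx = (593/1000) / (593/100) = 1/10
check: Δy/Fy = (-1193/2000) / (-1193/200) = 1/10 ✓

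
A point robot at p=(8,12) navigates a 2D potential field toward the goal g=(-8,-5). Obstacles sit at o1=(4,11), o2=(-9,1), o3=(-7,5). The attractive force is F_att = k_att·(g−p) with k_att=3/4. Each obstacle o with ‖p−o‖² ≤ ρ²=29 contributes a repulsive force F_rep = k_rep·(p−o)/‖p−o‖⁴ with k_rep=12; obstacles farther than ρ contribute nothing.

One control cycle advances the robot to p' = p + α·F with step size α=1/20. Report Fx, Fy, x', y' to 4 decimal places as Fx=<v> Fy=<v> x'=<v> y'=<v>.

Fx=-11.8339 Fy=-12.7085 x'=7.4083 y'=11.3646

F_att = 3/4·(g−p) = 3/4·(-16,-17) = (-12.0000,-12.7500)
o1: d²=17 ≤ ρ²=29; F_rep = 12·(4,1)/17² = (0.1661,0.0415)
o2: d²=410 > ρ²=29 → inactive
o3: d²=274 > ρ²=29 → inactive
F = F_att + ΣF_rep = (-11.8339,-12.7085)
p' = p + 1/20·F = (7.4083,11.3646)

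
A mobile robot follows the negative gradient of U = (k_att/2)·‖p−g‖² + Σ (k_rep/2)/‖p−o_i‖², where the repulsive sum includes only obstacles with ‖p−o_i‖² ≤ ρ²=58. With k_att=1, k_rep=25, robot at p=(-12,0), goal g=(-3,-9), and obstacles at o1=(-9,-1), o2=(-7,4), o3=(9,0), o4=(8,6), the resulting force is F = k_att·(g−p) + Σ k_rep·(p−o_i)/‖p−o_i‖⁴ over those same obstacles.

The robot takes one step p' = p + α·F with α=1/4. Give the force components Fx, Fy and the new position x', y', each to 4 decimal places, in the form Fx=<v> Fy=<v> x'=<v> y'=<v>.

Fx=8.1756 Fy=-8.8095 x'=-9.9561 y'=-2.2024

F_att = 1·(g−p) = 1·(9,-9) = (9.0000,-9.0000)
o1: d²=10 ≤ ρ²=58; F_rep = 25·(-3,1)/10² = (-0.7500,0.2500)
o2: d²=41 ≤ ρ²=58; F_rep = 25·(-5,-4)/41² = (-0.0744,-0.0595)
o3: d²=441 > ρ²=58 → inactive
o4: d²=436 > ρ²=58 → inactive
F = F_att + ΣF_rep = (8.1756,-8.8095)
p' = p + 1/4·F = (-9.9561,-2.2024)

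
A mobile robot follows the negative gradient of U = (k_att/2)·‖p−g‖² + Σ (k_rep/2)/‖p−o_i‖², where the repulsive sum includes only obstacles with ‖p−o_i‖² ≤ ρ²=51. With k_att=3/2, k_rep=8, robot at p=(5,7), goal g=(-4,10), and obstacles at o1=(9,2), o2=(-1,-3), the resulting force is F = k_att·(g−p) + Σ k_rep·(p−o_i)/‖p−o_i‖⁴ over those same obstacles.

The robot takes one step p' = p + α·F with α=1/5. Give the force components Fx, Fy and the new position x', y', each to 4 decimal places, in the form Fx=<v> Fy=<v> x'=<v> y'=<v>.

Fx=-13.5190 Fy=4.5238 x'=2.2962 y'=7.9048

F_att = 3/2·(g−p) = 3/2·(-9,3) = (-13.5000,4.5000)
o1: d²=41 ≤ ρ²=51; F_rep = 8·(-4,5)/41² = (-0.0190,0.0238)
o2: d²=136 > ρ²=51 → inactive
F = F_att + ΣF_rep = (-13.5190,4.5238)
p' = p + 1/5·F = (2.2962,7.9048)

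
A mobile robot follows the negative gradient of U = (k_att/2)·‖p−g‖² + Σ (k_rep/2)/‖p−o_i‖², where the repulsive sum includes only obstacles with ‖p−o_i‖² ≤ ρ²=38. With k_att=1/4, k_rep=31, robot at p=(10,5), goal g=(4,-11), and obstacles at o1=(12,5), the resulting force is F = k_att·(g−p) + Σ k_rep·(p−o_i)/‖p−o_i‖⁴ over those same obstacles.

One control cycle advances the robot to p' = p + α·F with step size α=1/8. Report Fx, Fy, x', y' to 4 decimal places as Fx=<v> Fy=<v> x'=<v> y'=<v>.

Fx=-5.3750 Fy=-4.0000 x'=9.3281 y'=4.5000

F_att = 1/4·(g−p) = 1/4·(-6,-16) = (-1.5000,-4.0000)
o1: d²=4 ≤ ρ²=38; F_rep = 31·(-2,0)/4² = (-3.8750,0.0000)
F = F_att + ΣF_rep = (-5.3750,-4.0000)
p' = p + 1/8·F = (9.3281,4.5000)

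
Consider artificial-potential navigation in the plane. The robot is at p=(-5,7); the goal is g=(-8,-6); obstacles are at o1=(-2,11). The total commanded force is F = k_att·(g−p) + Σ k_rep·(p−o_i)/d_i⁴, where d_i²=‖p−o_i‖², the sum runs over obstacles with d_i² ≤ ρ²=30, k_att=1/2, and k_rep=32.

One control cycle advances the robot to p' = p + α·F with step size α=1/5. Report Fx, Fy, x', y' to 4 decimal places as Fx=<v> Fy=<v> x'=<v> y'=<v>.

F_att = 1/2·(g−p) = 1/2·(-3,-13) = (-1.5000,-6.5000)
o1: d²=25 ≤ ρ²=30; F_rep = 32·(-3,-4)/25² = (-0.1536,-0.2048)
F = F_att + ΣF_rep = (-1.6536,-6.7048)
p' = p + 1/5·F = (-5.3307,5.6590)

Fx=-1.6536 Fy=-6.7048 x'=-5.3307 y'=5.6590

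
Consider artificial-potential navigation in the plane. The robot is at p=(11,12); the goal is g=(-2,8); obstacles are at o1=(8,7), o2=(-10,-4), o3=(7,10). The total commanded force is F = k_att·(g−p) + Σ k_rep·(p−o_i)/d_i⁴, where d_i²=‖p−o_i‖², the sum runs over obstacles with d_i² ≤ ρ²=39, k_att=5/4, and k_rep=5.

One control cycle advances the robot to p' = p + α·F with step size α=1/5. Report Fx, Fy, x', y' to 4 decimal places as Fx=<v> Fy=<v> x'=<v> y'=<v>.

Fx=-16.1870 Fy=-4.9534 x'=7.7626 y'=11.0093

F_att = 5/4·(g−p) = 5/4·(-13,-4) = (-16.2500,-5.0000)
o1: d²=34 ≤ ρ²=39; F_rep = 5·(3,5)/34² = (0.0130,0.0216)
o2: d²=697 > ρ²=39 → inactive
o3: d²=20 ≤ ρ²=39; F_rep = 5·(4,2)/20² = (0.0500,0.0250)
F = F_att + ΣF_rep = (-16.1870,-4.9534)
p' = p + 1/5·F = (7.7626,11.0093)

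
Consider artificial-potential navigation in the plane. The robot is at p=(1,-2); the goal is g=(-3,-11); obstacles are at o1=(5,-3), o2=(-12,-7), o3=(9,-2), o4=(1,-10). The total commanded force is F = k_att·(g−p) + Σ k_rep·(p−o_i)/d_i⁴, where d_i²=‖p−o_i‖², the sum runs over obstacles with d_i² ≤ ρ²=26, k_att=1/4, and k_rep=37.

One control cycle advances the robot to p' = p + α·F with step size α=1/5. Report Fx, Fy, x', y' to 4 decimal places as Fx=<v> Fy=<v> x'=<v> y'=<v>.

F_att = 1/4·(g−p) = 1/4·(-4,-9) = (-1.0000,-2.2500)
o1: d²=17 ≤ ρ²=26; F_rep = 37·(-4,1)/17² = (-0.5121,0.1280)
o2: d²=194 > ρ²=26 → inactive
o3: d²=64 > ρ²=26 → inactive
o4: d²=64 > ρ²=26 → inactive
F = F_att + ΣF_rep = (-1.5121,-2.1220)
p' = p + 1/5·F = (0.6976,-2.4244)

Fx=-1.5121 Fy=-2.1220 x'=0.6976 y'=-2.4244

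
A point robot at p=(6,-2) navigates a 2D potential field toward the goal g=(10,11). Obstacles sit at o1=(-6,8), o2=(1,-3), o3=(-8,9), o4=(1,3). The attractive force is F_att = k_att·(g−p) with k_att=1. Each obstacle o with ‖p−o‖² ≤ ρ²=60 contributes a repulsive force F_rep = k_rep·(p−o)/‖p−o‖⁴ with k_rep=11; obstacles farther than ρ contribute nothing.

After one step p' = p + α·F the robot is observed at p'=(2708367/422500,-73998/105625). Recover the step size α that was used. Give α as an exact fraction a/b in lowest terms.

α = 1/10

F_att = 1·(g−p) = 1·(4,13) = (4.0000,13.0000)
o1: d²=244 > ρ²=60 → inactive
o2: d²=26 ≤ ρ²=60; F_rep = 11·(5,1)/26² = (0.0814,0.0163)
o3: d²=317 > ρ²=60 → inactive
o4: d²=50 ≤ ρ²=60; F_rep = 11·(5,-5)/50² = (0.0220,-0.0220)
F = F_att + ΣF_rep = (4.1034,12.9943)
Δp = p'−p = (0.4103,1.2994); α = Δx/Fx = (173367/422500) / (173367/42250) = 1/10
check: Δy/Fy = (137252/105625) / (274504/21125) = 1/10 ✓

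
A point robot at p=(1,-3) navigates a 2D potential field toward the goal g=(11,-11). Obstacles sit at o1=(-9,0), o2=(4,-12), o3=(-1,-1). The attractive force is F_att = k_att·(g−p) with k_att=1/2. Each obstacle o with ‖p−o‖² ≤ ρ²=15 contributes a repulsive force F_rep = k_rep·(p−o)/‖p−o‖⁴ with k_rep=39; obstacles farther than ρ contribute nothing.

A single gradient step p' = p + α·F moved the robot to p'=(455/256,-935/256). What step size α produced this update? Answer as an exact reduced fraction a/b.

α = 1/8

F_att = 1/2·(g−p) = 1/2·(10,-8) = (5.0000,-4.0000)
o1: d²=109 > ρ²=15 → inactive
o2: d²=90 > ρ²=15 → inactive
o3: d²=8 ≤ ρ²=15; F_rep = 39·(2,-2)/8² = (1.2188,-1.2188)
F = F_att + ΣF_rep = (6.2188,-5.2188)
Δp = p'−p = (0.7773,-0.6523); α = Δx/Fx = (199/256) / (199/32) = 1/8
check: Δy/Fy = (-167/256) / (-167/32) = 1/8 ✓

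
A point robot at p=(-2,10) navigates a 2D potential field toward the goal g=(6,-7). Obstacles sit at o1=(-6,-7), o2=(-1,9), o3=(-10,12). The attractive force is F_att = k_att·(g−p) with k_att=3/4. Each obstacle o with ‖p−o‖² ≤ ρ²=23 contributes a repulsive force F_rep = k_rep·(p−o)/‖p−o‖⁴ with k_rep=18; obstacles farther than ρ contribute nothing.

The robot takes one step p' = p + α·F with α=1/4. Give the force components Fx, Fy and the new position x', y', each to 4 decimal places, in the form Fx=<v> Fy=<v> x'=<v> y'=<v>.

Fx=1.5000 Fy=-8.2500 x'=-1.6250 y'=7.9375

F_att = 3/4·(g−p) = 3/4·(8,-17) = (6.0000,-12.7500)
o1: d²=305 > ρ²=23 → inactive
o2: d²=2 ≤ ρ²=23; F_rep = 18·(-1,1)/2² = (-4.5000,4.5000)
o3: d²=68 > ρ²=23 → inactive
F = F_att + ΣF_rep = (1.5000,-8.2500)
p' = p + 1/4·F = (-1.6250,7.9375)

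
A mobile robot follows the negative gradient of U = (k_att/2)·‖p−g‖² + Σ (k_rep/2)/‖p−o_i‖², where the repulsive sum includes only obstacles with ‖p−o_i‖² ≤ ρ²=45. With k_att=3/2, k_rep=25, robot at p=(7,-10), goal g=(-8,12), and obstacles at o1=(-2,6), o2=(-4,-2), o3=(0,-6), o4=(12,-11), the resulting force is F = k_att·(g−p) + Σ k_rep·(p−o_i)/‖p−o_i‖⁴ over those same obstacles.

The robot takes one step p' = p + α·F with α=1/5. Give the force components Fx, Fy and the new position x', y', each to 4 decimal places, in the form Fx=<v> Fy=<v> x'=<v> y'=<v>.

F_att = 3/2·(g−p) = 3/2·(-15,22) = (-22.5000,33.0000)
o1: d²=337 > ρ²=45 → inactive
o2: d²=185 > ρ²=45 → inactive
o3: d²=65 > ρ²=45 → inactive
o4: d²=26 ≤ ρ²=45; F_rep = 25·(-5,1)/26² = (-0.1849,0.0370)
F = F_att + ΣF_rep = (-22.6849,33.0370)
p' = p + 1/5·F = (2.4630,-3.3926)

Fx=-22.6849 Fy=33.0370 x'=2.4630 y'=-3.3926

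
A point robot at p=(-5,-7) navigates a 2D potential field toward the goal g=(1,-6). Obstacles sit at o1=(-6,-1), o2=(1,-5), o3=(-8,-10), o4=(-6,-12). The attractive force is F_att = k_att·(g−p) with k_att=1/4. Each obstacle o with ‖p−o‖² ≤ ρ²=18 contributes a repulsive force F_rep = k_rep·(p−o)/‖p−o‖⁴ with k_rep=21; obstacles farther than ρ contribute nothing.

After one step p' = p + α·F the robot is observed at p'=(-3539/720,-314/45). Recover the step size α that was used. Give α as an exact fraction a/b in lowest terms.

F_att = 1/4·(g−p) = 1/4·(6,1) = (1.5000,0.2500)
o1: d²=37 > ρ²=18 → inactive
o2: d²=40 > ρ²=18 → inactive
o3: d²=18 ≤ ρ²=18; F_rep = 21·(3,3)/18² = (0.1944,0.1944)
o4: d²=26 > ρ²=18 → inactive
F = F_att + ΣF_rep = (1.6944,0.4444)
Δp = p'−p = (0.0847,0.0222); α = Δx/Fx = (61/720) / (61/36) = 1/20
check: Δy/Fy = (1/45) / (4/9) = 1/20 ✓

α = 1/20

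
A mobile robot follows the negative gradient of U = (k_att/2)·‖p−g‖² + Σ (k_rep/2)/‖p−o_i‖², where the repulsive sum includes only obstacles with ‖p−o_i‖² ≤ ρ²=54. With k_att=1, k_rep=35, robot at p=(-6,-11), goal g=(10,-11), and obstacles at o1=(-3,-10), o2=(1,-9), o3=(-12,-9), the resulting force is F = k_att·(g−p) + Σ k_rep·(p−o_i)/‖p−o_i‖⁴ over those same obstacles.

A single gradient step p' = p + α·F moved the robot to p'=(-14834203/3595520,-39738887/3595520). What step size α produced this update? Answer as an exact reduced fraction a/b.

F_att = 1·(g−p) = 1·(16,0) = (16.0000,0.0000)
o1: d²=10 ≤ ρ²=54; F_rep = 35·(-3,-1)/10² = (-1.0500,-0.3500)
o2: d²=53 ≤ ρ²=54; F_rep = 35·(-7,-2)/53² = (-0.0872,-0.0249)
o3: d²=40 ≤ ρ²=54; F_rep = 35·(6,-2)/40² = (0.1313,-0.0437)
F = F_att + ΣF_rep = (14.9940,-0.4187)
Δp = p'−p = (1.8743,-0.0523); α = Δx/Fx = (6738917/3595520) / (6738917/449440) = 1/8
check: Δy/Fy = (-188167/3595520) / (-188167/449440) = 1/8 ✓

α = 1/8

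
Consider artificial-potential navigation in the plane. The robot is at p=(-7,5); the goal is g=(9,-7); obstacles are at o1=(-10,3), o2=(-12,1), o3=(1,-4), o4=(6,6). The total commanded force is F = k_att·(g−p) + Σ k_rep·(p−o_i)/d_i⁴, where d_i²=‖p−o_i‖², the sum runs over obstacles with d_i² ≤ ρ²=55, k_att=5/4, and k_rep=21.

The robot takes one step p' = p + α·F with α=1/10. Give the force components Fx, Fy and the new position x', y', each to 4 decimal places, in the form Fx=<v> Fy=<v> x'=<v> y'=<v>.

Fx=20.4352 Fy=-14.7015 x'=-4.9565 y'=3.5298

F_att = 5/4·(g−p) = 5/4·(16,-12) = (20.0000,-15.0000)
o1: d²=13 ≤ ρ²=55; F_rep = 21·(3,2)/13² = (0.3728,0.2485)
o2: d²=41 ≤ ρ²=55; F_rep = 21·(5,4)/41² = (0.0625,0.0500)
o3: d²=145 > ρ²=55 → inactive
o4: d²=170 > ρ²=55 → inactive
F = F_att + ΣF_rep = (20.4352,-14.7015)
p' = p + 1/10·F = (-4.9565,3.5298)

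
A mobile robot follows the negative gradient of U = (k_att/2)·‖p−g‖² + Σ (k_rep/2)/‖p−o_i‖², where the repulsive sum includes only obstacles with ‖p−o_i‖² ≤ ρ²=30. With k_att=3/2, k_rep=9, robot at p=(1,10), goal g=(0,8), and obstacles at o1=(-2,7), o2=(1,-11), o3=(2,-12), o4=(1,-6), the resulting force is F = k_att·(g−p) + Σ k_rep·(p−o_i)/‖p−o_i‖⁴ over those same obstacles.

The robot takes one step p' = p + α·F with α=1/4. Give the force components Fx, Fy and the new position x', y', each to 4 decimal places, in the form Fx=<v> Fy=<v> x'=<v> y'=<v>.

Fx=-1.4167 Fy=-2.9167 x'=0.6458 y'=9.2708

F_att = 3/2·(g−p) = 3/2·(-1,-2) = (-1.5000,-3.0000)
o1: d²=18 ≤ ρ²=30; F_rep = 9·(3,3)/18² = (0.0833,0.0833)
o2: d²=441 > ρ²=30 → inactive
o3: d²=485 > ρ²=30 → inactive
o4: d²=256 > ρ²=30 → inactive
F = F_att + ΣF_rep = (-1.4167,-2.9167)
p' = p + 1/4·F = (0.6458,9.2708)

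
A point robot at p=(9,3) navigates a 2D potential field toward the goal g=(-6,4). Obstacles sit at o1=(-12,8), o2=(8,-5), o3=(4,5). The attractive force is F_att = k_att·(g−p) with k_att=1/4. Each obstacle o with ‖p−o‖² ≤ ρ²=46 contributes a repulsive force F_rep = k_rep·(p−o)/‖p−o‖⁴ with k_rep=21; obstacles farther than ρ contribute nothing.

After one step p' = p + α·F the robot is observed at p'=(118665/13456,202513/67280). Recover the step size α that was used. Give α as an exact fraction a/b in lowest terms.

F_att = 1/4·(g−p) = 1/4·(-15,1) = (-3.7500,0.2500)
o1: d²=466 > ρ²=46 → inactive
o2: d²=65 > ρ²=46 → inactive
o3: d²=29 ≤ ρ²=46; F_rep = 21·(5,-2)/29² = (0.1249,-0.0499)
F = F_att + ΣF_rep = (-3.6251,0.2001)
Δp = p'−p = (-0.1813,0.0100); α = Δx/Fx = (-2439/13456) / (-12195/3364) = 1/20
check: Δy/Fy = (673/67280) / (673/3364) = 1/20 ✓

α = 1/20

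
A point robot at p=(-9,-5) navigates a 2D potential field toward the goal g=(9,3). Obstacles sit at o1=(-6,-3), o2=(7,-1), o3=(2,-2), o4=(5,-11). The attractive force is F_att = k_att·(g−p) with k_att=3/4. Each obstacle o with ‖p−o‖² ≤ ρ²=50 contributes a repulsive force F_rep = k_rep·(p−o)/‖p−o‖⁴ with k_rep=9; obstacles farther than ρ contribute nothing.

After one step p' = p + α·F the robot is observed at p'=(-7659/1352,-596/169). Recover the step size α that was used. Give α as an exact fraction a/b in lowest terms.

α = 1/4

F_att = 3/4·(g−p) = 3/4·(18,8) = (13.5000,6.0000)
o1: d²=13 ≤ ρ²=50; F_rep = 9·(-3,-2)/13² = (-0.1598,-0.1065)
o2: d²=272 > ρ²=50 → inactive
o3: d²=130 > ρ²=50 → inactive
o4: d²=232 > ρ²=50 → inactive
F = F_att + ΣF_rep = (13.3402,5.8935)
Δp = p'−p = (3.3351,1.4734); α = Δx/Fx = (4509/1352) / (4509/338) = 1/4
check: Δy/Fy = (249/169) / (996/169) = 1/4 ✓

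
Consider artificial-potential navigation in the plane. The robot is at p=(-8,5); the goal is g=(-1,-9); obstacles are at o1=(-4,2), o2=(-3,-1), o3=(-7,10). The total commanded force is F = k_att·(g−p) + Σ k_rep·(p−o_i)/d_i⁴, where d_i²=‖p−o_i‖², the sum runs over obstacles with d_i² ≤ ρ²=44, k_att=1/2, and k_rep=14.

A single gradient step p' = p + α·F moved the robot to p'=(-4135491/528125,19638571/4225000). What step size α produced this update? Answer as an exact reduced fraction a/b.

α = 1/20

F_att = 1/2·(g−p) = 1/2·(7,-14) = (3.5000,-7.0000)
o1: d²=25 ≤ ρ²=44; F_rep = 14·(-4,3)/25² = (-0.0896,0.0672)
o2: d²=61 > ρ²=44 → inactive
o3: d²=26 ≤ ρ²=44; F_rep = 14·(-1,-5)/26² = (-0.0207,-0.1036)
F = F_att + ΣF_rep = (3.3897,-7.0364)
Δp = p'−p = (0.1695,-0.3518); α = Δx/Fx = (89509/528125) / (358036/105625) = 1/20
check: Δy/Fy = (-1486429/4225000) / (-1486429/211250) = 1/20 ✓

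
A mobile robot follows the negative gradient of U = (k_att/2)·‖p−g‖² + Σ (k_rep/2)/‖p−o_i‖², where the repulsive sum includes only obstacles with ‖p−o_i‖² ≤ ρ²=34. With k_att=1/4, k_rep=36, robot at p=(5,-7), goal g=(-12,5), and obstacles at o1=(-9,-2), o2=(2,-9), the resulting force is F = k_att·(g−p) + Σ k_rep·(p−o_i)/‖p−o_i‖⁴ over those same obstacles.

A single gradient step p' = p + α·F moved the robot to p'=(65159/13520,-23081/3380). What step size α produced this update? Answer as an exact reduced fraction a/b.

F_att = 1/4·(g−p) = 1/4·(-17,12) = (-4.2500,3.0000)
o1: d²=221 > ρ²=34 → inactive
o2: d²=13 ≤ ρ²=34; F_rep = 36·(3,2)/13² = (0.6391,0.4260)
F = F_att + ΣF_rep = (-3.6109,3.4260)
Δp = p'−p = (-0.1805,0.1713); α = Δx/Fx = (-2441/13520) / (-2441/676) = 1/20
check: Δy/Fy = (579/3380) / (579/169) = 1/20 ✓

α = 1/20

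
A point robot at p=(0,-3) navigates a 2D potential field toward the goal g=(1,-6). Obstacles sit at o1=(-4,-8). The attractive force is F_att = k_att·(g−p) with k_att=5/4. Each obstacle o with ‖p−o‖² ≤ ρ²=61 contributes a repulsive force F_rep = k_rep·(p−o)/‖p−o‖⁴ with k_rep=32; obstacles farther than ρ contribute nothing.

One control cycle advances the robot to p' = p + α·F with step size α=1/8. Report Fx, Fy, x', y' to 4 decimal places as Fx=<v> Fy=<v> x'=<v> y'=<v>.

Fx=1.3261 Fy=-3.6548 x'=0.1658 y'=-3.4569

F_att = 5/4·(g−p) = 5/4·(1,-3) = (1.2500,-3.7500)
o1: d²=41 ≤ ρ²=61; F_rep = 32·(4,5)/41² = (0.0761,0.0952)
F = F_att + ΣF_rep = (1.3261,-3.6548)
p' = p + 1/8·F = (0.1658,-3.4569)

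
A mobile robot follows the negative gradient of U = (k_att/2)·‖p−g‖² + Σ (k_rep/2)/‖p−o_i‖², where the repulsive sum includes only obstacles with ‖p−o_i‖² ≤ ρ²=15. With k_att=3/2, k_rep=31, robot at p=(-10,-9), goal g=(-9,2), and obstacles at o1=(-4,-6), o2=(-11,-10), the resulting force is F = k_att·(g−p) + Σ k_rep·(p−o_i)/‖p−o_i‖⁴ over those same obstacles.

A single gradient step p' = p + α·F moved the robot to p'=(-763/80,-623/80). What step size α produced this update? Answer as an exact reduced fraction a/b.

F_att = 3/2·(g−p) = 3/2·(1,11) = (1.5000,16.5000)
o1: d²=45 > ρ²=15 → inactive
o2: d²=2 ≤ ρ²=15; F_rep = 31·(1,1)/2² = (7.7500,7.7500)
F = F_att + ΣF_rep = (9.2500,24.2500)
Δp = p'−p = (0.4625,1.2125); α = Δx/Fx = (37/80) / (37/4) = 1/20
check: Δy/Fy = (97/80) / (97/4) = 1/20 ✓

α = 1/20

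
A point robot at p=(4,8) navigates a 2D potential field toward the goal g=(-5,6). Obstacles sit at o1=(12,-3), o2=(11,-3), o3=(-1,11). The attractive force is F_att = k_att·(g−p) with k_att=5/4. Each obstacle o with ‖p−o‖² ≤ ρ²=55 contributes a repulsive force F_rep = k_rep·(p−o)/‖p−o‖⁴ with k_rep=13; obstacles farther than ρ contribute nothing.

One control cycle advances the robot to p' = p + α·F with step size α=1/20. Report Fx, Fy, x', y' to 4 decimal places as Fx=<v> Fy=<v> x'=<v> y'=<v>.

Fx=-11.1938 Fy=-2.5337 x'=3.4403 y'=7.8733

F_att = 5/4·(g−p) = 5/4·(-9,-2) = (-11.2500,-2.5000)
o1: d²=185 > ρ²=55 → inactive
o2: d²=170 > ρ²=55 → inactive
o3: d²=34 ≤ ρ²=55; F_rep = 13·(5,-3)/34² = (0.0562,-0.0337)
F = F_att + ΣF_rep = (-11.1938,-2.5337)
p' = p + 1/20·F = (3.4403,7.8733)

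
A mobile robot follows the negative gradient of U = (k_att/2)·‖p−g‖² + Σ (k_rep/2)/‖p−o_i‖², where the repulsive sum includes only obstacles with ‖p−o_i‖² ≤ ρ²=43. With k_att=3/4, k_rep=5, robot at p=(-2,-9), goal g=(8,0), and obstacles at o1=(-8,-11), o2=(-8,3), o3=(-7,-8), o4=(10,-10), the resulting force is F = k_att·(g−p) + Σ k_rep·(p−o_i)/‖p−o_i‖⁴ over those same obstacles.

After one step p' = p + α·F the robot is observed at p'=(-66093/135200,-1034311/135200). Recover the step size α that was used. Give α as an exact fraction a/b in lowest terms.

α = 1/5

F_att = 3/4·(g−p) = 3/4·(10,9) = (7.5000,6.7500)
o1: d²=40 ≤ ρ²=43; F_rep = 5·(6,2)/40² = (0.0187,0.0063)
o2: d²=180 > ρ²=43 → inactive
o3: d²=26 ≤ ρ²=43; F_rep = 5·(5,-1)/26² = (0.0370,-0.0074)
o4: d²=145 > ρ²=43 → inactive
F = F_att + ΣF_rep = (7.5557,6.7489)
Δp = p'−p = (1.5111,1.3498); α = Δx/Fx = (204307/135200) / (204307/27040) = 1/5
check: Δy/Fy = (182489/135200) / (182489/27040) = 1/5 ✓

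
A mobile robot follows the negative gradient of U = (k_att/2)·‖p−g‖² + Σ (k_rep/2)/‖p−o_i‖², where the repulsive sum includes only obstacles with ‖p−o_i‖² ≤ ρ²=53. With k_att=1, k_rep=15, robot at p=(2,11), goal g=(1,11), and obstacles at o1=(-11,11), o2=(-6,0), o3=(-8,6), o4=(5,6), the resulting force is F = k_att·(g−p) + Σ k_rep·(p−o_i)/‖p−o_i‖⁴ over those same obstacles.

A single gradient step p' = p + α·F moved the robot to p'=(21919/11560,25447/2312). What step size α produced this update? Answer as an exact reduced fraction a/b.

F_att = 1·(g−p) = 1·(-1,0) = (-1.0000,0.0000)
o1: d²=169 > ρ²=53 → inactive
o2: d²=185 > ρ²=53 → inactive
o3: d²=125 > ρ²=53 → inactive
o4: d²=34 ≤ ρ²=53; F_rep = 15·(-3,5)/34² = (-0.0389,0.0649)
F = F_att + ΣF_rep = (-1.0389,0.0649)
Δp = p'−p = (-0.1039,0.0065); α = Δx/Fx = (-1201/11560) / (-1201/1156) = 1/10
check: Δy/Fy = (15/2312) / (75/1156) = 1/10 ✓

α = 1/10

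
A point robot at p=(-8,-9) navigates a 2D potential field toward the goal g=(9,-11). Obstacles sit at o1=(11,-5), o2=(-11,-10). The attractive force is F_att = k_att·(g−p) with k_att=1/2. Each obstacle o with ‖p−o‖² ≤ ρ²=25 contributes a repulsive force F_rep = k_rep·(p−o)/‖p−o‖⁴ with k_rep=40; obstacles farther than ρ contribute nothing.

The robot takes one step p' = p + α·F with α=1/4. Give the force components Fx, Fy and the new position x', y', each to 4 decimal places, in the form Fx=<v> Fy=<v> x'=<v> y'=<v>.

Fx=9.7000 Fy=-0.6000 x'=-5.5750 y'=-9.1500

F_att = 1/2·(g−p) = 1/2·(17,-2) = (8.5000,-1.0000)
o1: d²=377 > ρ²=25 → inactive
o2: d²=10 ≤ ρ²=25; F_rep = 40·(3,1)/10² = (1.2000,0.4000)
F = F_att + ΣF_rep = (9.7000,-0.6000)
p' = p + 1/4·F = (-5.5750,-9.1500)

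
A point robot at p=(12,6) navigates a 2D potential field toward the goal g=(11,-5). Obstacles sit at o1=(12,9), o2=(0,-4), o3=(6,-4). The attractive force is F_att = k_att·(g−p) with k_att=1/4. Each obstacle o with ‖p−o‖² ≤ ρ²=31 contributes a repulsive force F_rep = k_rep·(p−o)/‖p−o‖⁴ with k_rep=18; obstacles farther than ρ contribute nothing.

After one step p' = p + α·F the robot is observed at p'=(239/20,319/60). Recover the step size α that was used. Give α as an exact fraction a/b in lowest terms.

α = 1/5

F_att = 1/4·(g−p) = 1/4·(-1,-11) = (-0.2500,-2.7500)
o1: d²=9 ≤ ρ²=31; F_rep = 18·(0,-3)/9² = (0.0000,-0.6667)
o2: d²=244 > ρ²=31 → inactive
o3: d²=136 > ρ²=31 → inactive
F = F_att + ΣF_rep = (-0.2500,-3.4167)
Δp = p'−p = (-0.0500,-0.6833); α = Δx/Fx = (-1/20) / (-1/4) = 1/5
check: Δy/Fy = (-41/60) / (-41/12) = 1/5 ✓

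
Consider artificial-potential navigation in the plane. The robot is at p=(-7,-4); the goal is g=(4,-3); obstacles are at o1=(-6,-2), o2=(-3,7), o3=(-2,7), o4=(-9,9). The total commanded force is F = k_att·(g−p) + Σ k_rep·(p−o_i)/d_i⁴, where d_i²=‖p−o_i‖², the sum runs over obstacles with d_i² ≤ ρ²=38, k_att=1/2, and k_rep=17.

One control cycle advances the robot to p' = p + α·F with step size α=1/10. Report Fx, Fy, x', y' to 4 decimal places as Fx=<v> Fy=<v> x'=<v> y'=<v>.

Fx=4.8200 Fy=-0.8600 x'=-6.5180 y'=-4.0860

F_att = 1/2·(g−p) = 1/2·(11,1) = (5.5000,0.5000)
o1: d²=5 ≤ ρ²=38; F_rep = 17·(-1,-2)/5² = (-0.6800,-1.3600)
o2: d²=137 > ρ²=38 → inactive
o3: d²=146 > ρ²=38 → inactive
o4: d²=173 > ρ²=38 → inactive
F = F_att + ΣF_rep = (4.8200,-0.8600)
p' = p + 1/10·F = (-6.5180,-4.0860)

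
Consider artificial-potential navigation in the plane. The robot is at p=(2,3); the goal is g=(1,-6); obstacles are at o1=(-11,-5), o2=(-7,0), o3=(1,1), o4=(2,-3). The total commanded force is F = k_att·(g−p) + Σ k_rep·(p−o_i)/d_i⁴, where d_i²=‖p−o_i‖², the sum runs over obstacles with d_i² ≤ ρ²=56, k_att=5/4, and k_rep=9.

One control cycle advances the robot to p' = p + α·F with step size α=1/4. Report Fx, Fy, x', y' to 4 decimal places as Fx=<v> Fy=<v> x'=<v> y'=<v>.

F_att = 5/4·(g−p) = 5/4·(-1,-9) = (-1.2500,-11.2500)
o1: d²=233 > ρ²=56 → inactive
o2: d²=90 > ρ²=56 → inactive
o3: d²=5 ≤ ρ²=56; F_rep = 9·(1,2)/5² = (0.3600,0.7200)
o4: d²=36 ≤ ρ²=56; F_rep = 9·(0,6)/36² = (0.0000,0.0417)
F = F_att + ΣF_rep = (-0.8900,-10.4883)
p' = p + 1/4·F = (1.7775,0.3779)

Fx=-0.8900 Fy=-10.4883 x'=1.7775 y'=0.3779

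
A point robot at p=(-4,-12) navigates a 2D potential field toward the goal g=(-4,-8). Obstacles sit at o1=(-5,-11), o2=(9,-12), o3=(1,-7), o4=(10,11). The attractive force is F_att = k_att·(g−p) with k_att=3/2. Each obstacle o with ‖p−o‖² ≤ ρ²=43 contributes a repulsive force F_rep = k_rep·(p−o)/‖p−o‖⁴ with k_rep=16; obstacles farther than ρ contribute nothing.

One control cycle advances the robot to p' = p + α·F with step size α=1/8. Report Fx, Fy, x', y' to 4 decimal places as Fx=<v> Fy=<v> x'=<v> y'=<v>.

Fx=4.0000 Fy=2.0000 x'=-3.5000 y'=-11.7500

F_att = 3/2·(g−p) = 3/2·(0,4) = (0.0000,6.0000)
o1: d²=2 ≤ ρ²=43; F_rep = 16·(1,-1)/2² = (4.0000,-4.0000)
o2: d²=169 > ρ²=43 → inactive
o3: d²=50 > ρ²=43 → inactive
o4: d²=725 > ρ²=43 → inactive
F = F_att + ΣF_rep = (4.0000,2.0000)
p' = p + 1/8·F = (-3.5000,-11.7500)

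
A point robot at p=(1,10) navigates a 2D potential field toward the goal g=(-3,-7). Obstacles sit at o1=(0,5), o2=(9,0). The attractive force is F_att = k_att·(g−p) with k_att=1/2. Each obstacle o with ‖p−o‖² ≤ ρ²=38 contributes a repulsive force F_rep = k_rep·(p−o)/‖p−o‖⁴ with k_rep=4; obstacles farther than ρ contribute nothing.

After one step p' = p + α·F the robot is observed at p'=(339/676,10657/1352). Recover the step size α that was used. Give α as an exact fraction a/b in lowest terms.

F_att = 1/2·(g−p) = 1/2·(-4,-17) = (-2.0000,-8.5000)
o1: d²=26 ≤ ρ²=38; F_rep = 4·(1,5)/26² = (0.0059,0.0296)
o2: d²=164 > ρ²=38 → inactive
F = F_att + ΣF_rep = (-1.9941,-8.4704)
Δp = p'−p = (-0.4985,-2.1176); α = Δx/Fx = (-337/676) / (-337/169) = 1/4
check: Δy/Fy = (-2863/1352) / (-2863/338) = 1/4 ✓

α = 1/4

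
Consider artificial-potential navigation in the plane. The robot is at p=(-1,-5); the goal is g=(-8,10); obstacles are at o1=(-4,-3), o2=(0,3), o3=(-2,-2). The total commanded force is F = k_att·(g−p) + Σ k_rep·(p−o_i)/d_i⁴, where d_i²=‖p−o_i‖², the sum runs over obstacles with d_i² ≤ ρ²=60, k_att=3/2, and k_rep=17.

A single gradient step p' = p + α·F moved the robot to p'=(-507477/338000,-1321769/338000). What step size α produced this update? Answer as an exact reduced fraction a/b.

α = 1/20

F_att = 3/2·(g−p) = 3/2·(-7,15) = (-10.5000,22.5000)
o1: d²=13 ≤ ρ²=60; F_rep = 17·(3,-2)/13² = (0.3018,-0.2012)
o2: d²=65 > ρ²=60 → inactive
o3: d²=10 ≤ ρ²=60; F_rep = 17·(1,-3)/10² = (0.1700,-0.5100)
F = F_att + ΣF_rep = (-10.0282,21.7888)
Δp = p'−p = (-0.5014,1.0894); α = Δx/Fx = (-169477/338000) / (-169477/16900) = 1/20
check: Δy/Fy = (368231/338000) / (368231/16900) = 1/20 ✓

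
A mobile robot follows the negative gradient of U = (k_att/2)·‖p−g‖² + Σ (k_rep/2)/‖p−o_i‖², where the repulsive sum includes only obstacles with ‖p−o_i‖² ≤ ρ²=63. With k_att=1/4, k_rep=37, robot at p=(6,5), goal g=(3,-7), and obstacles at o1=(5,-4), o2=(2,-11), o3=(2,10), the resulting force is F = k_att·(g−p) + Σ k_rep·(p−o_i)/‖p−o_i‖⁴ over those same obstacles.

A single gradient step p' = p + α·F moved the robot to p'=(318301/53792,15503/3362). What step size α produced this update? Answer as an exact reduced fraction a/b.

α = 1/8

F_att = 1/4·(g−p) = 1/4·(-3,-12) = (-0.7500,-3.0000)
o1: d²=82 > ρ²=63 → inactive
o2: d²=272 > ρ²=63 → inactive
o3: d²=41 ≤ ρ²=63; F_rep = 37·(4,-5)/41² = (0.0880,-0.1101)
F = F_att + ΣF_rep = (-0.6620,-3.1101)
Δp = p'−p = (-0.0827,-0.3888); α = Δx/Fx = (-4451/53792) / (-4451/6724) = 1/8
check: Δy/Fy = (-1307/3362) / (-5228/1681) = 1/8 ✓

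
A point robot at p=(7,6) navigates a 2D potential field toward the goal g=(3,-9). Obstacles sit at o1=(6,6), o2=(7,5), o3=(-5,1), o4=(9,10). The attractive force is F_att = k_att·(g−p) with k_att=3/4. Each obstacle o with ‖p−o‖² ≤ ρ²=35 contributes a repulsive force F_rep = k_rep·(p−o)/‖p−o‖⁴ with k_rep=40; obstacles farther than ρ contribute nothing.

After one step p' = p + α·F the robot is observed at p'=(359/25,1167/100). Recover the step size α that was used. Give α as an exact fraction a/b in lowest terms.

F_att = 3/4·(g−p) = 3/4·(-4,-15) = (-3.0000,-11.2500)
o1: d²=1 ≤ ρ²=35; F_rep = 40·(1,0)/1² = (40.0000,0.0000)
o2: d²=1 ≤ ρ²=35; F_rep = 40·(0,1)/1² = (0.0000,40.0000)
o3: d²=169 > ρ²=35 → inactive
o4: d²=20 ≤ ρ²=35; F_rep = 40·(-2,-4)/20² = (-0.2000,-0.4000)
F = F_att + ΣF_rep = (36.8000,28.3500)
Δp = p'−p = (7.3600,5.6700); α = Δx/Fx = (184/25) / (184/5) = 1/5
check: Δy/Fy = (567/100) / (567/20) = 1/5 ✓

α = 1/5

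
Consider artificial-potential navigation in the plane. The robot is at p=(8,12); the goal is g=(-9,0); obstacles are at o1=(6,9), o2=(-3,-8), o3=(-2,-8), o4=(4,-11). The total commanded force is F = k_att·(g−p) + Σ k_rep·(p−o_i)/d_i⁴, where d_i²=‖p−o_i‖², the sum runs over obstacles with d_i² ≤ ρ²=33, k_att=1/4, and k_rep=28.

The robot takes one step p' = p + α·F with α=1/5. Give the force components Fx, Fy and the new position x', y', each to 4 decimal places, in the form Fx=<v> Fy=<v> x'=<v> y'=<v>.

F_att = 1/4·(g−p) = 1/4·(-17,-12) = (-4.2500,-3.0000)
o1: d²=13 ≤ ρ²=33; F_rep = 28·(2,3)/13² = (0.3314,0.4970)
o2: d²=521 > ρ²=33 → inactive
o3: d²=500 > ρ²=33 → inactive
o4: d²=545 > ρ²=33 → inactive
F = F_att + ΣF_rep = (-3.9186,-2.5030)
p' = p + 1/5·F = (7.2163,11.4994)

Fx=-3.9186 Fy=-2.5030 x'=7.2163 y'=11.4994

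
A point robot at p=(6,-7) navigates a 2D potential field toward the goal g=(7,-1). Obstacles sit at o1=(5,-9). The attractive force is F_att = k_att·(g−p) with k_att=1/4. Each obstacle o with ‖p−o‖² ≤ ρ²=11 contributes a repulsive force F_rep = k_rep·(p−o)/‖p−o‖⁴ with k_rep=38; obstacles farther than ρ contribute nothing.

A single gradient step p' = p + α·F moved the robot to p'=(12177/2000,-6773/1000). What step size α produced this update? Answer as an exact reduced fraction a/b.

α = 1/20

F_att = 1/4·(g−p) = 1/4·(1,6) = (0.2500,1.5000)
o1: d²=5 ≤ ρ²=11; F_rep = 38·(1,2)/5² = (1.5200,3.0400)
F = F_att + ΣF_rep = (1.7700,4.5400)
Δp = p'−p = (0.0885,0.2270); α = Δx/Fx = (177/2000) / (177/100) = 1/20
check: Δy/Fy = (227/1000) / (227/50) = 1/20 ✓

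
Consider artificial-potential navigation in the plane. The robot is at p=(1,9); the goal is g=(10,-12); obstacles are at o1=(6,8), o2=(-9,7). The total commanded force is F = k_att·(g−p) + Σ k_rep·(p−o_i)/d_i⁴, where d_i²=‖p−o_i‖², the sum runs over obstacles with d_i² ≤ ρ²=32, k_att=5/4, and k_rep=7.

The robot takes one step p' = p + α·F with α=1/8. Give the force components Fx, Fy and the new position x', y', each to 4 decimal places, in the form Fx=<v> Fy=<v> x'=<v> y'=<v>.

Fx=11.1982 Fy=-26.2396 x'=2.3998 y'=5.7200

F_att = 5/4·(g−p) = 5/4·(9,-21) = (11.2500,-26.2500)
o1: d²=26 ≤ ρ²=32; F_rep = 7·(-5,1)/26² = (-0.0518,0.0104)
o2: d²=104 > ρ²=32 → inactive
F = F_att + ΣF_rep = (11.1982,-26.2396)
p' = p + 1/8·F = (2.3998,5.7200)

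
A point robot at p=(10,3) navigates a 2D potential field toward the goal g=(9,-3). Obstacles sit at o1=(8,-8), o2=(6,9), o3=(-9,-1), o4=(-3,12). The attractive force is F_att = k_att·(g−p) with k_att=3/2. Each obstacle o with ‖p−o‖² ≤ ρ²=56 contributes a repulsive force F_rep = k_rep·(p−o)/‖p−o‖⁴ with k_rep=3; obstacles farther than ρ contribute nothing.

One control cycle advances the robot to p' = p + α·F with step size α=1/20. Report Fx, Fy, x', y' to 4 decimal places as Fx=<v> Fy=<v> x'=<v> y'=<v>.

Fx=-1.4956 Fy=-9.0067 x'=9.9252 y'=2.5497

F_att = 3/2·(g−p) = 3/2·(-1,-6) = (-1.5000,-9.0000)
o1: d²=125 > ρ²=56 → inactive
o2: d²=52 ≤ ρ²=56; F_rep = 3·(4,-6)/52² = (0.0044,-0.0067)
o3: d²=377 > ρ²=56 → inactive
o4: d²=250 > ρ²=56 → inactive
F = F_att + ΣF_rep = (-1.4956,-9.0067)
p' = p + 1/20·F = (9.9252,2.5497)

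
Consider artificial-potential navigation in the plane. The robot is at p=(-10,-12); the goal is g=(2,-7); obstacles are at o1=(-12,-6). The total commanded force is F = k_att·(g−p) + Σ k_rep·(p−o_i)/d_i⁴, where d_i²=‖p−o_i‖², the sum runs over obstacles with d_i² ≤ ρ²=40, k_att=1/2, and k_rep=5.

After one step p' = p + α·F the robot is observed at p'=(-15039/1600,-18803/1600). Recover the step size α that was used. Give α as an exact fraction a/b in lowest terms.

α = 1/10

F_att = 1/2·(g−p) = 1/2·(12,5) = (6.0000,2.5000)
o1: d²=40 ≤ ρ²=40; F_rep = 5·(2,-6)/40² = (0.0063,-0.0187)
F = F_att + ΣF_rep = (6.0062,2.4813)
Δp = p'−p = (0.6006,0.2481); α = Δx/Fx = (961/1600) / (961/160) = 1/10
check: Δy/Fy = (397/1600) / (397/160) = 1/10 ✓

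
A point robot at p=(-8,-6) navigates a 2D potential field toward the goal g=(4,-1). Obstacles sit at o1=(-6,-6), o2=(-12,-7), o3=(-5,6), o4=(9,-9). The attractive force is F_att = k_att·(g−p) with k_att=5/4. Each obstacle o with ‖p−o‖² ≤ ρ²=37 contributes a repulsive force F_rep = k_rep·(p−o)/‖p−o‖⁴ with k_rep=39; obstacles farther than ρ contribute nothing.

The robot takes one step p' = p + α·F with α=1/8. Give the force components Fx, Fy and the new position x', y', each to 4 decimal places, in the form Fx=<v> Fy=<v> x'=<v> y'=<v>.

Fx=10.6648 Fy=6.3849 x'=-6.6669 y'=-5.2019

F_att = 5/4·(g−p) = 5/4·(12,5) = (15.0000,6.2500)
o1: d²=4 ≤ ρ²=37; F_rep = 39·(-2,0)/4² = (-4.8750,0.0000)
o2: d²=17 ≤ ρ²=37; F_rep = 39·(4,1)/17² = (0.5398,0.1349)
o3: d²=153 > ρ²=37 → inactive
o4: d²=298 > ρ²=37 → inactive
F = F_att + ΣF_rep = (10.6648,6.3849)
p' = p + 1/8·F = (-6.6669,-5.2019)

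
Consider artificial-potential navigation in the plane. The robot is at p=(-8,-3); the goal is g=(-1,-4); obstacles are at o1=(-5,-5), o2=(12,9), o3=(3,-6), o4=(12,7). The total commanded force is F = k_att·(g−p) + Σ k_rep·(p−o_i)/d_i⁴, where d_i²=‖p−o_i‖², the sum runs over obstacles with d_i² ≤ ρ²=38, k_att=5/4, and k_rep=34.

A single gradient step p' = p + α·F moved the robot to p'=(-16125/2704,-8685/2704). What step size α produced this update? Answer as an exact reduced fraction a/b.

F_att = 5/4·(g−p) = 5/4·(7,-1) = (8.7500,-1.2500)
o1: d²=13 ≤ ρ²=38; F_rep = 34·(-3,2)/13² = (-0.6036,0.4024)
o2: d²=544 > ρ²=38 → inactive
o3: d²=130 > ρ²=38 → inactive
o4: d²=500 > ρ²=38 → inactive
F = F_att + ΣF_rep = (8.1464,-0.8476)
Δp = p'−p = (2.0366,-0.2119); α = Δx/Fx = (5507/2704) / (5507/676) = 1/4
check: Δy/Fy = (-573/2704) / (-573/676) = 1/4 ✓

α = 1/4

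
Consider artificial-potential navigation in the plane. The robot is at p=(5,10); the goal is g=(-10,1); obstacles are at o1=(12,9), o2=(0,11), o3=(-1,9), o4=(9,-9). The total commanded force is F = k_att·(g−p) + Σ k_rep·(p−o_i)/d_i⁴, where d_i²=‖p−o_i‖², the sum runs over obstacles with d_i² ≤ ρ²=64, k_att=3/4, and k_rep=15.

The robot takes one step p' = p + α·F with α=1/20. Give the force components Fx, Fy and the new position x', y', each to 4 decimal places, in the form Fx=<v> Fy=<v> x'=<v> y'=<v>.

Fx=-11.1153 Fy=-6.7552 x'=4.4442 y'=9.6622

F_att = 3/4·(g−p) = 3/4·(-15,-9) = (-11.2500,-6.7500)
o1: d²=50 ≤ ρ²=64; F_rep = 15·(-7,1)/50² = (-0.0420,0.0060)
o2: d²=26 ≤ ρ²=64; F_rep = 15·(5,-1)/26² = (0.1109,-0.0222)
o3: d²=37 ≤ ρ²=64; F_rep = 15·(6,1)/37² = (0.0657,0.0110)
o4: d²=377 > ρ²=64 → inactive
F = F_att + ΣF_rep = (-11.1153,-6.7552)
p' = p + 1/20·F = (4.4442,9.6622)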